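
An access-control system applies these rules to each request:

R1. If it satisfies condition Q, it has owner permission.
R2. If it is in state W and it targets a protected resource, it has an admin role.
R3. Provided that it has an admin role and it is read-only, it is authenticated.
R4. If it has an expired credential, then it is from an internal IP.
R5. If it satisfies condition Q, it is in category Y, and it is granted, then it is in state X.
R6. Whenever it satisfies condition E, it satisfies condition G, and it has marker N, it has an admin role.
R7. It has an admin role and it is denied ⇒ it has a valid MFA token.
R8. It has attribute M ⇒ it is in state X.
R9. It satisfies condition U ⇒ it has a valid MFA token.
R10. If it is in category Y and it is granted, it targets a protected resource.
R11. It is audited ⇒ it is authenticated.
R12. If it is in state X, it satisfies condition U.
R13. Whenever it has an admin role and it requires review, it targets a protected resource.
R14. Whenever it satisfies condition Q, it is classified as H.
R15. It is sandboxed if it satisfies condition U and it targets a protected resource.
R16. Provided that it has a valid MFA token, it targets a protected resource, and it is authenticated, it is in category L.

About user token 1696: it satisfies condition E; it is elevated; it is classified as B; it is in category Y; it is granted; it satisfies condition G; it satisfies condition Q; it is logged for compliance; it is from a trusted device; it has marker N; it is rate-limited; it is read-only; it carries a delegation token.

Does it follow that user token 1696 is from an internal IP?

No

Forward chaining from the given facts derives: has owner permission, is in state X, has an admin role, targets a protected resource, satisfies condition U, is classified as H, is sandboxed, is authenticated, has a valid MFA token, is in category L.
The only rule concluding "it is from an internal IP" is R4, which needs "it has an expired credential"; that is never established.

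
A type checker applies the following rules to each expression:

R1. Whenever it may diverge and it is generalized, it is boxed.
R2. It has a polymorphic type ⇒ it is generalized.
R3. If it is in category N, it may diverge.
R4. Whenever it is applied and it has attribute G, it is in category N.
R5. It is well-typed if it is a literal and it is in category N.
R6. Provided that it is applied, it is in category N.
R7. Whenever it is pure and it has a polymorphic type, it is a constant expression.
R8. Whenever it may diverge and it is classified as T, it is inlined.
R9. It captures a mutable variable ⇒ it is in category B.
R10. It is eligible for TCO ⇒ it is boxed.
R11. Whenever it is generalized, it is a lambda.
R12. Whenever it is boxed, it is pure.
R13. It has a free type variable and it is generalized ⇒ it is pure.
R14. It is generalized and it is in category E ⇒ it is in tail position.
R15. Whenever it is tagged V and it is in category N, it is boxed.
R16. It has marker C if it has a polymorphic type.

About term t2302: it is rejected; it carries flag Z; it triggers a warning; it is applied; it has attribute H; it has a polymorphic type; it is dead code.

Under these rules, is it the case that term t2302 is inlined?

No

Forward chaining from the given facts derives: is generalized, is in category N, is a lambda, has marker C, may diverge, is boxed, is pure, is a constant expression.
The only rule concluding "it is inlined" is R8, which needs "it is classified as T"; that is never established.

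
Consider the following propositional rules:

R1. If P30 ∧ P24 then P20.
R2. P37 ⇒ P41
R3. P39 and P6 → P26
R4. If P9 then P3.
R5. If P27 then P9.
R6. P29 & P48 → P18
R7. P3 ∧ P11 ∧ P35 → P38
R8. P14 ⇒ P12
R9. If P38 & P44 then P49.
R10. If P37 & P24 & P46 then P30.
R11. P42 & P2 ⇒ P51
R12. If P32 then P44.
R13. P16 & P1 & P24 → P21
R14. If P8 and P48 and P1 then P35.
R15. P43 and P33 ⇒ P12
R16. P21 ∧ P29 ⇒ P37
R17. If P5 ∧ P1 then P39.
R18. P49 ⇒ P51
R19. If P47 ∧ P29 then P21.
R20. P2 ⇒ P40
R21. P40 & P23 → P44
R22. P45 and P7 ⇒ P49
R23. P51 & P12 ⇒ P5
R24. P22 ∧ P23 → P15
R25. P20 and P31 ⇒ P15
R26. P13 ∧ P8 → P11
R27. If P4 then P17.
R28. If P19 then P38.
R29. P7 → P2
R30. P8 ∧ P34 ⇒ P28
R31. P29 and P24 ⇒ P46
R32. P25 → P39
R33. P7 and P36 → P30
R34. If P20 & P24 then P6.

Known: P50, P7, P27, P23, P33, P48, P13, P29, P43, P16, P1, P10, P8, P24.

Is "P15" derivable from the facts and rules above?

No

Forward chaining from the given facts derives: P9, P18, P21, P35, P12, P37, P11, P2, P46, P41, P3, P38, P30, P40, P44, P20, P49, P51, P5, P6, P39, P26.
Rules concluding P15: R24 needs P22; R25 needs P31 — none of these are established.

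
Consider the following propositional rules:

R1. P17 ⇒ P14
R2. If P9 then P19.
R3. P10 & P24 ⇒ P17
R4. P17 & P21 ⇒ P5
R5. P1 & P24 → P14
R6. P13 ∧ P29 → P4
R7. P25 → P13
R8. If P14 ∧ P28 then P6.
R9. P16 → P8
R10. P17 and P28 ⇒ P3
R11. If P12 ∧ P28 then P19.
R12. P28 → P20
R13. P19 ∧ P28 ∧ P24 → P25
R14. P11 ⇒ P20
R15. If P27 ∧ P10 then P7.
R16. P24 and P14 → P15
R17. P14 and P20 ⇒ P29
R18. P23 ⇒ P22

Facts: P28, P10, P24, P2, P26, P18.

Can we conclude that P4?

No

Forward chaining from the given facts derives: P17, P3, P20, P14, P6, P15, P29.
The only rule concluding P4 is R6, which needs P13; that is never established.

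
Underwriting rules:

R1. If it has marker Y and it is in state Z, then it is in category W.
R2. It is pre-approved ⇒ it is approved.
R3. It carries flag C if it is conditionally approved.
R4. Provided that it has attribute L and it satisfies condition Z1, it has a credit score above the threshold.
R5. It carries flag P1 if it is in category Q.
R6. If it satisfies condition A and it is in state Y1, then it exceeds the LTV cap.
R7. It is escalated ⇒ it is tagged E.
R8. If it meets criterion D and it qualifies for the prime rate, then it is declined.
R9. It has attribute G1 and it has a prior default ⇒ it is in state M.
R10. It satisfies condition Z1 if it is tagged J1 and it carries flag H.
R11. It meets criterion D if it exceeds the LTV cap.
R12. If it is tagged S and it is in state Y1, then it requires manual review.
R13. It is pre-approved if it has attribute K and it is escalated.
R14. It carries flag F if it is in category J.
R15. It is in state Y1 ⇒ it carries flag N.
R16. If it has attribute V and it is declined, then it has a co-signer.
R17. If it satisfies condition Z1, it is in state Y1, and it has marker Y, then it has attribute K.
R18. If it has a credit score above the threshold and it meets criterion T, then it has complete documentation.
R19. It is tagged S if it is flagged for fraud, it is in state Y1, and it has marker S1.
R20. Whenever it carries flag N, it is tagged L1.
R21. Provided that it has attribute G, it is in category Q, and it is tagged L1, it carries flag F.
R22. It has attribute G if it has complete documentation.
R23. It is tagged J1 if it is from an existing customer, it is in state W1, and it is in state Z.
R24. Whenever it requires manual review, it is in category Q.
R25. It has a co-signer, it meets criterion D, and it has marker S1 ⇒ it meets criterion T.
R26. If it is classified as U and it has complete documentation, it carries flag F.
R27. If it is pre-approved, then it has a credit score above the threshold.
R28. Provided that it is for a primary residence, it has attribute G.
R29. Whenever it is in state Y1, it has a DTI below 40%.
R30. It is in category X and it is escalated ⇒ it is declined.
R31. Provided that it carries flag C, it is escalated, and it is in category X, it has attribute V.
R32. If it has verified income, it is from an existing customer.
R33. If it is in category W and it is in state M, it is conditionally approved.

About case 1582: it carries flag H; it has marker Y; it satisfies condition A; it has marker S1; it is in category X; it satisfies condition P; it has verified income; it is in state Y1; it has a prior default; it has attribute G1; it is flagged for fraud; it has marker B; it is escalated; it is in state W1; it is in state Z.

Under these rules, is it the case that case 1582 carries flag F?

Yes

By R1 (it has marker Y, it is in state Z): it is in category W.
By R6 (it satisfies condition A, it is in state Y1): it exceeds the LTV cap.
By R9 (it has attribute G1, it has a prior default): it is in state M.
By R11 (it exceeds the LTV cap): it meets criterion D.
By R15 (it is in state Y1): it carries flag N.
By R19 (it is flagged for fraud, it is in state Y1, it has marker S1): it is tagged S.
By R20 (it carries flag N): it is tagged L1.
By R30 (it is in category X, it is escalated): it is declined.
By R32 (it has verified income): it is from an existing customer.
By R33 (it is in category W, it is in state M): it is conditionally approved.
By R3 (it is conditionally approved): it carries flag C.
By R12 (it is tagged S, it is in state Y1): it requires manual review.
By R23 (it is from an existing customer, it is in state W1, it is in state Z): it is tagged J1.
By R24 (it requires manual review): it is in category Q.
By R31 (it carries flag C, it is escalated, it is in category X): it has attribute V.
By R10 (it is tagged J1, it carries flag H): it satisfies condition Z1.
By R16 (it has attribute V, it is declined): it has a co-signer.
By R17 (it satisfies condition Z1, it is in state Y1, it has marker Y): it has attribute K.
By R25 (it has a co-signer, it meets criterion D, it has marker S1): it meets criterion T.
By R13 (it has attribute K, it is escalated): it is pre-approved.
By R27 (it is pre-approved): it has a credit score above the threshold.
By R18 (it has a credit score above the threshold, it meets criterion T): it has complete documentation.
By R22 (it has complete documentation): it has attribute G.
By R21 (it has attribute G, it is in category Q, it is tagged L1): it carries flag F.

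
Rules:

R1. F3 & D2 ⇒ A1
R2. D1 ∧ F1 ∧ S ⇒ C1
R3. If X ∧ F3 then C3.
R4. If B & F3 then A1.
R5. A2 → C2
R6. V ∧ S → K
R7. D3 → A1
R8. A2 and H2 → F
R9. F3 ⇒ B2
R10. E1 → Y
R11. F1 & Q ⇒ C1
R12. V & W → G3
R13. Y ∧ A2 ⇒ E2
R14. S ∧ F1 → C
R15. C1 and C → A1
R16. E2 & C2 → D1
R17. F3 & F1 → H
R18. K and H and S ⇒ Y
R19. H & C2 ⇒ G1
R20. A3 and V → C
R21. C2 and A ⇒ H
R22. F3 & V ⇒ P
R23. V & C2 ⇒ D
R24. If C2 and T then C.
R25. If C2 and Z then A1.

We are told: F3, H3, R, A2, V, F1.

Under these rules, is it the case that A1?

No

Forward chaining from the given facts derives: C2, B2, H, G1, P, D.
Rules concluding A1: R1 needs D2; R4 needs B; R7 needs D3; R15 needs C1; R25 needs Z — none of these are established.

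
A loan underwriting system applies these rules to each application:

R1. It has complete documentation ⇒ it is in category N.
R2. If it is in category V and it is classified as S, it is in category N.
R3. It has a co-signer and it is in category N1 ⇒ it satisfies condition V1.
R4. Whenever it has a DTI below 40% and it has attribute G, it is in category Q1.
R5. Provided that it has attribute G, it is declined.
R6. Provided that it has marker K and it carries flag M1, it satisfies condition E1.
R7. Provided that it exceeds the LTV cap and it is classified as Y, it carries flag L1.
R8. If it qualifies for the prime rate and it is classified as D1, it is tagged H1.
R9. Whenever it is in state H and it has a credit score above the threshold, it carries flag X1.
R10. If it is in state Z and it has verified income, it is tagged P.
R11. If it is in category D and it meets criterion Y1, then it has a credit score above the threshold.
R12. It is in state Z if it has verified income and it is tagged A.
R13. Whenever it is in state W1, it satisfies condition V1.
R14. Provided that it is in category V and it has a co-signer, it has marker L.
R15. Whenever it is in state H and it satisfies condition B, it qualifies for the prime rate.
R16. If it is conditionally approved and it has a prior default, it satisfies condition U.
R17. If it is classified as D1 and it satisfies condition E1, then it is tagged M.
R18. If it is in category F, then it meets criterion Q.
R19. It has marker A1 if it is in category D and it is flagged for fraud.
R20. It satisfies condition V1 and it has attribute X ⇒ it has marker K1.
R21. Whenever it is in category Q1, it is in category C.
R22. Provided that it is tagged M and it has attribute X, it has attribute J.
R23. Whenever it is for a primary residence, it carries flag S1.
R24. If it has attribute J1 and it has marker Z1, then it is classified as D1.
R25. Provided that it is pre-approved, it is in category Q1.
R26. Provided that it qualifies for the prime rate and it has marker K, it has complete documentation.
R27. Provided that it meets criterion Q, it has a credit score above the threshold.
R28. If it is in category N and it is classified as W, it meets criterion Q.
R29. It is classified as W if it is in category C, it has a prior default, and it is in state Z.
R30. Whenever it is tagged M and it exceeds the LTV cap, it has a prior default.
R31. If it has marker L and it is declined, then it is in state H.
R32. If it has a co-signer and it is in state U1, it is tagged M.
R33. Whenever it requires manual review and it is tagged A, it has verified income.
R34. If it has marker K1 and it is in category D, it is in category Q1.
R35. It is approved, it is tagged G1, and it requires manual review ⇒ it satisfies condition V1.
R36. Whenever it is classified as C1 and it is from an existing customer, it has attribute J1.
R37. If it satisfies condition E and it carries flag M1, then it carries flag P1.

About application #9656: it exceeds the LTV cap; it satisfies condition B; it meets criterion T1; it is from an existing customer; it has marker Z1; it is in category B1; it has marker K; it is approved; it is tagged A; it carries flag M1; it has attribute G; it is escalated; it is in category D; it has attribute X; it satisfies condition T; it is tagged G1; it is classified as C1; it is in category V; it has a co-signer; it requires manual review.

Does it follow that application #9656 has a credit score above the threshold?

Yes

By R5 (it has attribute G): it is declined.
By R6 (it has marker K, it carries flag M1): it satisfies condition E1.
By R14 (it is in category V, it has a co-signer): it has marker L.
By R31 (it has marker L, it is declined): it is in state H.
By R33 (it requires manual review, it is tagged A): it has verified income.
By R35 (it is approved, it is tagged G1, it requires manual review): it satisfies condition V1.
By R36 (it is classified as C1, it is from an existing customer): it has attribute J1.
By R12 (it has verified income, it is tagged A): it is in state Z.
By R15 (it is in state H, it satisfies condition B): it qualifies for the prime rate.
By R20 (it satisfies condition V1, it has attribute X): it has marker K1.
By R24 (it has attribute J1, it has marker Z1): it is classified as D1.
By R26 (it qualifies for the prime rate, it has marker K): it has complete documentation.
By R34 (it has marker K1, it is in category D): it is in category Q1.
By R1 (it has complete documentation): it is in category N.
By R17 (it is classified as D1, it satisfies condition E1): it is tagged M.
By R21 (it is in category Q1): it is in category C.
By R30 (it is tagged M, it exceeds the LTV cap): it has a prior default.
By R29 (it is in category C, it has a prior default, it is in state Z): it is classified as W.
By R28 (it is in category N, it is classified as W): it meets criterion Q.
By R27 (it meets criterion Q): it has a credit score above the threshold.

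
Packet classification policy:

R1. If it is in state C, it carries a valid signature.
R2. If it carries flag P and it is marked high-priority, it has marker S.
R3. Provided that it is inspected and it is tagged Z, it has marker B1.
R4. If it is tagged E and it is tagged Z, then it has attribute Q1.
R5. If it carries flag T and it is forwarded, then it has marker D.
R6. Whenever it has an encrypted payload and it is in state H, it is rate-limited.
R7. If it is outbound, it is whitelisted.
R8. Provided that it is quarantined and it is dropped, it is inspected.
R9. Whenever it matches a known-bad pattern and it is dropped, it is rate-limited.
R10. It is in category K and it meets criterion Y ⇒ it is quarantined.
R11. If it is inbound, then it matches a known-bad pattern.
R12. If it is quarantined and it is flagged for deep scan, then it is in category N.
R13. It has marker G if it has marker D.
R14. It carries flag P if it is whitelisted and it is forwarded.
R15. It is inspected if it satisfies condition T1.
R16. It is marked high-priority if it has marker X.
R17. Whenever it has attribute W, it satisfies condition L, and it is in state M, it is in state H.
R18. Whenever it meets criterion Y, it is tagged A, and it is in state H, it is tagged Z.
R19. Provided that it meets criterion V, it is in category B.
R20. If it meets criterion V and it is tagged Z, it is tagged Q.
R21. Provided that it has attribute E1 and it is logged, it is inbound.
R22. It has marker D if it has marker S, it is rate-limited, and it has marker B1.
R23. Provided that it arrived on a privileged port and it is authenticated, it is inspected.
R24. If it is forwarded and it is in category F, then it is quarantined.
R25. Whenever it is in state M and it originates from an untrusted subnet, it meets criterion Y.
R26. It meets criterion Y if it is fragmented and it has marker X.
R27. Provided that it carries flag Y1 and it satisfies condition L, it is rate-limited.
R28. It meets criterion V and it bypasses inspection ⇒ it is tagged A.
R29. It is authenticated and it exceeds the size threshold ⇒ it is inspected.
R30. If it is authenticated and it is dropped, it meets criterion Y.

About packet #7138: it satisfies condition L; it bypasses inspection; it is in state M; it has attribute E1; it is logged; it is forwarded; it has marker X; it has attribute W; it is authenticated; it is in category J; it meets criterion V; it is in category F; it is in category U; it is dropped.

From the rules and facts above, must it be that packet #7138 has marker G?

Forward chaining from the given facts derives: is marked high-priority, is in state H, is in category B, is inbound, is quarantined, is tagged A, meets criterion Y, is inspected, matches a known-bad pattern, is tagged Z, is tagged Q, has marker B1, is rate-limited.
The only rule concluding "it has marker G" is R13, which needs "it has marker D"; that is never established.

No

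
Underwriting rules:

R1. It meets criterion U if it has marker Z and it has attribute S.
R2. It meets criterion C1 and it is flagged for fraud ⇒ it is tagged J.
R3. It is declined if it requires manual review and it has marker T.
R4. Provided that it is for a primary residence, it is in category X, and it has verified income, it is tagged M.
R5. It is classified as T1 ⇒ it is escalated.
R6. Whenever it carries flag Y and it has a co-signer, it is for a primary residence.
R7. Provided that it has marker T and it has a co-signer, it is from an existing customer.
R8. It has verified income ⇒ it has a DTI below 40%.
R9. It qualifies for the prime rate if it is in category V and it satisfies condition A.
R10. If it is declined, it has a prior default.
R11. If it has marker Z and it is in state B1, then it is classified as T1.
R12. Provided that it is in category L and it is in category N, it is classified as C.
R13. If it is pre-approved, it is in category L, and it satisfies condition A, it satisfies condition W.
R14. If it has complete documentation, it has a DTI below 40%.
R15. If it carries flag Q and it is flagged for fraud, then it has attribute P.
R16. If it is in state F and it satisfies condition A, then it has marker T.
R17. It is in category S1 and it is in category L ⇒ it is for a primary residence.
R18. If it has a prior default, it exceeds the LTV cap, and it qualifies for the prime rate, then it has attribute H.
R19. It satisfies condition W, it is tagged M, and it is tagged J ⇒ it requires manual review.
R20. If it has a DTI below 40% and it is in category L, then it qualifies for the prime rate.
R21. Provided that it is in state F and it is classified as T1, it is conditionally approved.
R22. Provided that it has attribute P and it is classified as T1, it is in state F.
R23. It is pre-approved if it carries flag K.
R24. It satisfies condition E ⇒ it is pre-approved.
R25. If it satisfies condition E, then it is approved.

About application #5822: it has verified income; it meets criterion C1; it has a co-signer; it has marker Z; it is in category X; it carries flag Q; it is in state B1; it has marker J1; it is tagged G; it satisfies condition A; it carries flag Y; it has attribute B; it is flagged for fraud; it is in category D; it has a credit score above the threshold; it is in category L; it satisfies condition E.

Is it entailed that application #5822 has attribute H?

No

Forward chaining from the given facts derives: is tagged J, is for a primary residence, has a DTI below 40%, is classified as T1, has attribute P, qualifies for the prime rate, is in state F, is pre-approved, is approved, is tagged M, is escalated, satisfies condition W, has marker T, requires manual review, is conditionally approved, is declined, is from an existing customer, has a prior default.
The only rule concluding "it has attribute H" is R18, which needs "it exceeds the LTV cap"; that is never established.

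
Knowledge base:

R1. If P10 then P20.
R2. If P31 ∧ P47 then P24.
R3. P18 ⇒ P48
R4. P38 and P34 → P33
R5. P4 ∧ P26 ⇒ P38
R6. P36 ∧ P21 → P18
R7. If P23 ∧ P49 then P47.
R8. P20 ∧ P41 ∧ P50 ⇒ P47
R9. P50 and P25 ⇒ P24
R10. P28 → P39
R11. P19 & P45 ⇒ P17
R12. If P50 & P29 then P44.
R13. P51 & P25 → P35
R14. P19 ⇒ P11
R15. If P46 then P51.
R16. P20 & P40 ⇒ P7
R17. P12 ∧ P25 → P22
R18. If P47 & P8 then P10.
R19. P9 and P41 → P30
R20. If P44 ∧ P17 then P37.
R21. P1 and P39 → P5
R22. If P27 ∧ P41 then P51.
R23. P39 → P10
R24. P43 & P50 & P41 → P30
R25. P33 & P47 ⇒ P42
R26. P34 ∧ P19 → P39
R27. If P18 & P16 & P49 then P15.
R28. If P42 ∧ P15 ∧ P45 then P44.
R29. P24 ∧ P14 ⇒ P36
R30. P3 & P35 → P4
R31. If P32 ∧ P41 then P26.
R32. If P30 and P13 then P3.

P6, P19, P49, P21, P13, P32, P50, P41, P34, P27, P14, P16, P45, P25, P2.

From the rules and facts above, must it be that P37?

No

Forward chaining from the given facts derives: P24, P17, P11, P51, P39, P36, P26, P18, P35, P10, P15, P20, P48, P47.
The only rule concluding P37 is R20, which needs P44; that is never established.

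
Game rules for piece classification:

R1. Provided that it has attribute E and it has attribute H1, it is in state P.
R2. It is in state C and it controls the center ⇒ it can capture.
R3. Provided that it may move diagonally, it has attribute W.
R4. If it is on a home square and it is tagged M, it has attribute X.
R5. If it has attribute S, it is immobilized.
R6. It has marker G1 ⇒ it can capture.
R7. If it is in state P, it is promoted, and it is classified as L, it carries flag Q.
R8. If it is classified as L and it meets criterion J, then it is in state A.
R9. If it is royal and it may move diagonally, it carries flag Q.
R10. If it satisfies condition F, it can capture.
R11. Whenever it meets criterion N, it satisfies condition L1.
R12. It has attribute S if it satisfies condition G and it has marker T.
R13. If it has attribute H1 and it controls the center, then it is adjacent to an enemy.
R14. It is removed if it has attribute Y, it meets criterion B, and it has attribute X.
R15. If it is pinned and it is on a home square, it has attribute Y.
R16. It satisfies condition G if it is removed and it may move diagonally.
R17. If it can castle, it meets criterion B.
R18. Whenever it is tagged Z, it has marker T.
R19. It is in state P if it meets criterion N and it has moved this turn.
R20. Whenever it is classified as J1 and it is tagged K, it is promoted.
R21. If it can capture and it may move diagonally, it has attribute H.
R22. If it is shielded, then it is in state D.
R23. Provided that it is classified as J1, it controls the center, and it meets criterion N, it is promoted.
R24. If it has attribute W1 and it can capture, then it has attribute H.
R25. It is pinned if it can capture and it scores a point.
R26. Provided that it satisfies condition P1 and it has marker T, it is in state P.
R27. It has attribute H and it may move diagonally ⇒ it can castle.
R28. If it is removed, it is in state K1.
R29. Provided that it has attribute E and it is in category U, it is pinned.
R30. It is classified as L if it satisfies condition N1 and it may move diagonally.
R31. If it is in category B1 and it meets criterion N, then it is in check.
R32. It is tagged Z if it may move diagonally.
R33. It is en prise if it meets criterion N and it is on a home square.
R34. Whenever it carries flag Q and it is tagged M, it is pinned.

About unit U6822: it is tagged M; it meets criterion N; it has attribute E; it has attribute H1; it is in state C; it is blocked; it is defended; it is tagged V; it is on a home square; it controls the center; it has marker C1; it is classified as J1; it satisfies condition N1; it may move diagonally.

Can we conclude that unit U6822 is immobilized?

Yes

By R1 (it has attribute E, it has attribute H1): it is in state P.
By R2 (it is in state C, it controls the center): it can capture.
By R4 (it is on a home square, it is tagged M): it has attribute X.
By R21 (it can capture, it may move diagonally): it has attribute H.
By R23 (it is classified as J1, it controls the center, it meets criterion N): it is promoted.
By R27 (it has attribute H, it may move diagonally): it can castle.
By R30 (it satisfies condition N1, it may move diagonally): it is classified as L.
By R32 (it may move diagonally): it is tagged Z.
By R7 (it is in state P, it is promoted, it is classified as L): it carries flag Q.
By R17 (it can castle): it meets criterion B.
By R18 (it is tagged Z): it has marker T.
By R34 (it carries flag Q, it is tagged M): it is pinned.
By R15 (it is pinned, it is on a home square): it has attribute Y.
By R14 (it has attribute Y, it meets criterion B, it has attribute X): it is removed.
By R16 (it is removed, it may move diagonally): it satisfies condition G.
By R12 (it satisfies condition G, it has marker T): it has attribute S.
By R5 (it has attribute S): it is immobilized.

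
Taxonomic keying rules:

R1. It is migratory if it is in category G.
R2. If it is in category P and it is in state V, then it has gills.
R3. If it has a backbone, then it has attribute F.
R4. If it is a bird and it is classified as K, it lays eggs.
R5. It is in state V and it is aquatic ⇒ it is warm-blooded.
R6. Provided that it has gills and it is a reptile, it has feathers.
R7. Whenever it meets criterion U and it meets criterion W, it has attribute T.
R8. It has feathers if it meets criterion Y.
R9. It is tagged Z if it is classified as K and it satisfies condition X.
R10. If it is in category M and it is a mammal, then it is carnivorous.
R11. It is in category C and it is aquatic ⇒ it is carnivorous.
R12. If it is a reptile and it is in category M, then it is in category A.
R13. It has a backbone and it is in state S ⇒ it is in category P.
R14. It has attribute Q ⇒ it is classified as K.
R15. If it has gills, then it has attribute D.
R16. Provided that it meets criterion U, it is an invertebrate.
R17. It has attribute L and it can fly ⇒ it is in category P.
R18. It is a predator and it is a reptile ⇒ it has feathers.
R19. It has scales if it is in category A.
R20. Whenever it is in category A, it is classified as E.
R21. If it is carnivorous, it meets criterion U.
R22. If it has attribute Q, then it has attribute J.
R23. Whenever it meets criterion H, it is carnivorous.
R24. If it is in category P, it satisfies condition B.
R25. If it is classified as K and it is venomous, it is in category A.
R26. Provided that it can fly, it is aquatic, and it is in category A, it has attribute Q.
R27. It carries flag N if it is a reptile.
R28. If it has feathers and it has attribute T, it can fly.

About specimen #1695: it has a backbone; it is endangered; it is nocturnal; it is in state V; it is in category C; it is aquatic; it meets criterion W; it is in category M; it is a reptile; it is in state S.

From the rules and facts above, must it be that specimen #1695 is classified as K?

By R11 (it is in category C, it is aquatic): it is carnivorous.
By R12 (it is a reptile, it is in category M): it is in category A.
By R13 (it has a backbone, it is in state S): it is in category P.
By R21 (it is carnivorous): it meets criterion U.
By R2 (it is in category P, it is in state V): it has gills.
By R6 (it has gills, it is a reptile): it has feathers.
By R7 (it meets criterion U, it meets criterion W): it has attribute T.
By R28 (it has feathers, it has attribute T): it can fly.
By R26 (it can fly, it is aquatic, it is in category A): it has attribute Q.
By R14 (it has attribute Q): it is classified as K.

Yes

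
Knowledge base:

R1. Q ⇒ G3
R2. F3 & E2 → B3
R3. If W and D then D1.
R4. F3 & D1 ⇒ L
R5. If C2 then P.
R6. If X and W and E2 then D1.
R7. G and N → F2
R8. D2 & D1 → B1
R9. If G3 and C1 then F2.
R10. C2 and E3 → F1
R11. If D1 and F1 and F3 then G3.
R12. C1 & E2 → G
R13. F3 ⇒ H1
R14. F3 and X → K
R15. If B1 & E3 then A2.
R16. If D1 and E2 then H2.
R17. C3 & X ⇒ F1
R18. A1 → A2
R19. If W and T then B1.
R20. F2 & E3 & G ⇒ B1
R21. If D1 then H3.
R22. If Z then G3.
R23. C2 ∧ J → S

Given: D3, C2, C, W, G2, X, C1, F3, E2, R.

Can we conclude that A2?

No

Forward chaining from the given facts derives: B3, P, D1, G, H1, K, H2, H3, L.
Rules concluding A2: R15 needs B1; R18 needs A1 — none of these are established.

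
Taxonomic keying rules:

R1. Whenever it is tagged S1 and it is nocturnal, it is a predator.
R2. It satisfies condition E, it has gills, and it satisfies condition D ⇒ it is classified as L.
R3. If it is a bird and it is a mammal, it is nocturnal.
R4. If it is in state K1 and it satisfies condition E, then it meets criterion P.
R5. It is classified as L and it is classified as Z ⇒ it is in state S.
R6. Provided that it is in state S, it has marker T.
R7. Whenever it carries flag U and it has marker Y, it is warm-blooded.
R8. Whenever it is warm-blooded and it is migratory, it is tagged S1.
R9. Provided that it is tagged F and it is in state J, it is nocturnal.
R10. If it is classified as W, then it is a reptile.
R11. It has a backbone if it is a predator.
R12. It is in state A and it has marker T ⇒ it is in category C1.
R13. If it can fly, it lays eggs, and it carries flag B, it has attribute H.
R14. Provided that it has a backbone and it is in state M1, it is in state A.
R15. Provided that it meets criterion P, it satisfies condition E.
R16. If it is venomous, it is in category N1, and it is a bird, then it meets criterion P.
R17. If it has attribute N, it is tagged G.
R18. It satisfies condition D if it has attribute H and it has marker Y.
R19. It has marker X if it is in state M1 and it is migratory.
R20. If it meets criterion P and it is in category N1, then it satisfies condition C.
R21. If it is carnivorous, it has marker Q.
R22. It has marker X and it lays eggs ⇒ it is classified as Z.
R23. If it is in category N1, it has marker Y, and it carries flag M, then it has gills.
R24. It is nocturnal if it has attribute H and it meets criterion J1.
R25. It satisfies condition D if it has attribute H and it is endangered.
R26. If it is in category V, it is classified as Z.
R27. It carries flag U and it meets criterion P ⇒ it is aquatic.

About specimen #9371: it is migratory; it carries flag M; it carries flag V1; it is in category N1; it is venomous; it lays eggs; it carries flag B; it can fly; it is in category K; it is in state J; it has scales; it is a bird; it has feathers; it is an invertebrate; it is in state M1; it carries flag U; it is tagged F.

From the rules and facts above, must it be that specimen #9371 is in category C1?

Forward chaining from the given facts derives: is nocturnal, has attribute H, meets criterion P, has marker X, satisfies condition C, is classified as Z, is aquatic, satisfies condition E.
The only rule concluding "it is in category C1" is R12, which needs "it is in state A"; that is never established.

No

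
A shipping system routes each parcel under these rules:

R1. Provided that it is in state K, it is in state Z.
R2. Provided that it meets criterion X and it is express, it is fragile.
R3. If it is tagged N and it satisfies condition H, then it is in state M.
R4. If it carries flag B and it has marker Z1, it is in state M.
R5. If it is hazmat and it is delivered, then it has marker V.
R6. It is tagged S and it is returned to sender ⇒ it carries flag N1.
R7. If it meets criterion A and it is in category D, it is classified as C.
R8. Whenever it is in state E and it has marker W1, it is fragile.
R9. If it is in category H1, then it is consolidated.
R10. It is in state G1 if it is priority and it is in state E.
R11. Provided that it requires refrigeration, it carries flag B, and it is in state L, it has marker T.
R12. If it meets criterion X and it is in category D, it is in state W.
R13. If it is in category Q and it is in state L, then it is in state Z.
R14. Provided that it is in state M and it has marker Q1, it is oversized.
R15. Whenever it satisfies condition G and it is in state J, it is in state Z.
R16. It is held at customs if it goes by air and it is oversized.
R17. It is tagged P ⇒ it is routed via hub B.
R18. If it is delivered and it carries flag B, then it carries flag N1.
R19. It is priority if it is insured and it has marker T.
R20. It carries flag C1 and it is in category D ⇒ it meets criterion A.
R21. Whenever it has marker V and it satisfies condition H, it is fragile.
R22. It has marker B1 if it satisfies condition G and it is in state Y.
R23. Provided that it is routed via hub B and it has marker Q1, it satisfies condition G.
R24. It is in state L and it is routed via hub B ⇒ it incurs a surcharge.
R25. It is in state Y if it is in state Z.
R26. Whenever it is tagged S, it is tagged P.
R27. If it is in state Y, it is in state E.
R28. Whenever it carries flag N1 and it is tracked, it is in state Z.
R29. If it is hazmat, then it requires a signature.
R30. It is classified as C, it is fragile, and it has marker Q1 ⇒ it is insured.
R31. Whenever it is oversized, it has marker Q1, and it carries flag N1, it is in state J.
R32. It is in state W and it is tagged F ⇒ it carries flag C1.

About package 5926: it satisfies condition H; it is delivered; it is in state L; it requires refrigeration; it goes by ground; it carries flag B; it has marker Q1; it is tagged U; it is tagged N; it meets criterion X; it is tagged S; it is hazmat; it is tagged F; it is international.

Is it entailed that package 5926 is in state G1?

No

Forward chaining from the given facts derives: is in state M, has marker V, has marker T, is oversized, carries flag N1, is fragile, is tagged P, requires a signature, is in state J, is routed via hub B, satisfies condition G, incurs a surcharge, is in state Z, is in state Y, is in state E, has marker B1.
The only rule concluding "it is in state G1" is R10, which needs "it is priority"; that is never established.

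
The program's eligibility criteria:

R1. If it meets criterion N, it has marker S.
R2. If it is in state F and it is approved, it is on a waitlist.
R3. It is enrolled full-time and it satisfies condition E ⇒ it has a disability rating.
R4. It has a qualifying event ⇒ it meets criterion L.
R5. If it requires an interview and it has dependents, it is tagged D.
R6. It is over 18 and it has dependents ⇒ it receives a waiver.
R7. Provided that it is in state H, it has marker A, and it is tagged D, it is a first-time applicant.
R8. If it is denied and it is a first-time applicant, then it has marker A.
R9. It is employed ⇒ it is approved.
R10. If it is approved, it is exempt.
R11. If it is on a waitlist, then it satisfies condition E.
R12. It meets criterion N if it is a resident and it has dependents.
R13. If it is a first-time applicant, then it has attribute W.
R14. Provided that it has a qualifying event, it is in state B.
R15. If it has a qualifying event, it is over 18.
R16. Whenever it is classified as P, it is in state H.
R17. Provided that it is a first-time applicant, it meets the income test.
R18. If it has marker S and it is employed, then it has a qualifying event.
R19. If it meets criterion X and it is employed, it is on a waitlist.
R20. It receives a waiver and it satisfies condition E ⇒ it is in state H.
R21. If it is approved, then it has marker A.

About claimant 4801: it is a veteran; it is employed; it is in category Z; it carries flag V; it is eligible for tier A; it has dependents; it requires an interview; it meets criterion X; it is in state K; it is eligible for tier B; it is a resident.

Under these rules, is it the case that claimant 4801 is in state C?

Forward chaining from the given facts derives: is tagged D, is approved, is exempt, meets criterion N, is on a waitlist, has marker A, has marker S, satisfies condition E, has a qualifying event, meets criterion L, is in state B, is over 18, receives a waiver, is in state H, is a first-time applicant, has attribute W, meets the income test.
No rule has "it is in state C" as its conclusion, and it is not among the given facts.

No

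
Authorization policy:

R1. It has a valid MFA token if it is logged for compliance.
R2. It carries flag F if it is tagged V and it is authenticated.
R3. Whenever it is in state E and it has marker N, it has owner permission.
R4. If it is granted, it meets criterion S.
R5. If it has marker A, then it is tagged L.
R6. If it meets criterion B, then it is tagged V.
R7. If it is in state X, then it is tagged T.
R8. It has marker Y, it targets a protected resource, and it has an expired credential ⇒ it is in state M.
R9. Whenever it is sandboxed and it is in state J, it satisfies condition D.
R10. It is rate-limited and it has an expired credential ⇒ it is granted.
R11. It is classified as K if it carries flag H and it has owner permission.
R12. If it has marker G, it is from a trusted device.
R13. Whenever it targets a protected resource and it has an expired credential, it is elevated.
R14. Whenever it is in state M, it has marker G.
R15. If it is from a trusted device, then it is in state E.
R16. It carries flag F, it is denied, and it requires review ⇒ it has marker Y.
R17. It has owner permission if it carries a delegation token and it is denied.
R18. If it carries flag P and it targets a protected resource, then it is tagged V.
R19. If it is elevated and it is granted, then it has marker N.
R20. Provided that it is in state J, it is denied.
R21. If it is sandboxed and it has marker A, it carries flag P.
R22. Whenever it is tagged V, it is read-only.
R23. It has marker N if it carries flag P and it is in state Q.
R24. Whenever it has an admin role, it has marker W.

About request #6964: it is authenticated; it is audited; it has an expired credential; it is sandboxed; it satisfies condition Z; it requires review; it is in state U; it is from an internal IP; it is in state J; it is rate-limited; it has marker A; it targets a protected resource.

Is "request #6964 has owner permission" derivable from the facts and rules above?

Yes

By R10 (it is rate-limited, it has an expired credential): it is granted.
By R13 (it targets a protected resource, it has an expired credential): it is elevated.
By R19 (it is elevated, it is granted): it has marker N.
By R20 (it is in state J): it is denied.
By R21 (it is sandboxed, it has marker A): it carries flag P.
By R18 (it carries flag P, it targets a protected resource): it is tagged V.
By R2 (it is tagged V, it is authenticated): it carries flag F.
By R16 (it carries flag F, it is denied, it requires review): it has marker Y.
By R8 (it has marker Y, it targets a protected resource, it has an expired credential): it is in state M.
By R14 (it is in state M): it has marker G.
By R12 (it has marker G): it is from a trusted device.
By R15 (it is from a trusted device): it is in state E.
By R3 (it is in state E, it has marker N): it has owner permission.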